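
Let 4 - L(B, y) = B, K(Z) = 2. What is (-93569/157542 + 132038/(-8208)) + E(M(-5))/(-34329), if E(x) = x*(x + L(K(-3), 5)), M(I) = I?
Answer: -2938413909091/176154732072 ≈ -16.681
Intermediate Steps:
L(B, y) = 4 - B
E(x) = x*(2 + x) (E(x) = x*(x + (4 - 1*2)) = x*(x + (4 - 2)) = x*(x + 2) = x*(2 + x))
(-93569/157542 + 132038/(-8208)) + E(M(-5))/(-34329) = (-93569/157542 + 132038/(-8208)) - 5*(2 - 5)/(-34329) = (-93569*1/157542 + 132038*(-1/8208)) - 5*(-3)*(-1/34329) = (-13367/22506 - 66019/4104) + 15*(-1/34329) = -256780297/15394104 - 5/11443 = -2938413909091/176154732072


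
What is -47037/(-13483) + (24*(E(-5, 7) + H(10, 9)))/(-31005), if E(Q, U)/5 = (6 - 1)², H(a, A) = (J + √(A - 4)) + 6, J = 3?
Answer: 471673619/139346805 - 8*√5/10335 ≈ 3.3832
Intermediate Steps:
H(a, A) = 9 + √(-4 + A) (H(a, A) = (3 + √(A - 4)) + 6 = (3 + √(-4 + A)) + 6 = 9 + √(-4 + A))
E(Q, U) = 125 (E(Q, U) = 5*(6 - 1)² = 5*5² = 5*25 = 125)
-47037/(-13483) + (24*(E(-5, 7) + H(10, 9)))/(-31005) = -47037/(-13483) + (24*(125 + (9 + √(-4 + 9))))/(-31005) = -47037*(-1/13483) + (24*(125 + (9 + √5)))*(-1/31005) = 47037/13483 + (24*(134 + √5))*(-1/31005) = 47037/13483 + (3216 + 24*√5)*(-1/31005) = 47037/13483 + (-1072/10335 - 8*√5/10335) = 471673619/139346805 - 8*√5/10335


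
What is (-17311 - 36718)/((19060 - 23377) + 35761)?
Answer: -54029/31444 ≈ -1.7183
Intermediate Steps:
(-17311 - 36718)/((19060 - 23377) + 35761) = -54029/(-4317 + 35761) = -54029/31444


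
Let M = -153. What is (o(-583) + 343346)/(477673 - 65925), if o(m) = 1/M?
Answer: 52531937/62997444 ≈ 0.83387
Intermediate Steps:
o(m) = -1/153 (o(m) = 1/(-153) = -1/153)
(o(-583) + 343346)/(477673 - 65925) = (-1/153 + 343346)/(477673 - 65925) = (52531937/153)/411748 = (52531937/153)*(1/411748) = 52531937/62997444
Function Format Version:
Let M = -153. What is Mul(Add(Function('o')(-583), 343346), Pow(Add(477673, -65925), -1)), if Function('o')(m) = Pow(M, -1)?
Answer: Rational(52531937, 62997444) ≈ 0.83387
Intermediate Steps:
Function('o')(m) = Rational(-1, 153) (Function('o')(m) = Pow(-153, -1) = Rational(-1, 153))
Mul(Add(Function('o')(-583), 343346), Pow(Add(477673, -65925), -1)) = Mul(Add(Rational(-1, 153), 343346), Pow(Add(477673, -65925), -1)) = Mul(Rational(52531937, 153), Pow(411748, -1)) = Mul(Rational(52531937, 153), Rational(1, 411748)) = Rational(52531937, 62997444)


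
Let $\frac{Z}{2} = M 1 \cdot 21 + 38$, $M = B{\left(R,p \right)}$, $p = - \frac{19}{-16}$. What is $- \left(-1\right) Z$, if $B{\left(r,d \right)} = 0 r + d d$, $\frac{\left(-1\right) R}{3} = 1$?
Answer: $\frac{17309}{128} \approx 135.23$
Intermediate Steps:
$R = -3$ ($R = \left(-3\right) 1 = -3$)
$p = \frac{19}{16}$ ($p = \left(-19\right) \left(- \frac{1}{16}\right) = \frac{19}{16} \approx 1.1875$)
$B{\left(r,d \right)} = d^{2}$ ($B{\left(r,d \right)} = 0 + d^{2} = d^{2}$)
$M = \frac{361}{256}$ ($M = \left(\frac{19}{16}\right)^{2} = \frac{361}{256} \approx 1.4102$)
$Z = \frac{17309}{128}$ ($Z = 2 \left(\frac{361 \cdot 1 \cdot 21}{256} + 38\right) = 2 \left(\frac{361}{256} \cdot 21 + 38\right) = 2 \left(\frac{7581}{256} + 38\right) = 2 \cdot \frac{17309}{256} = \frac{17309}{128} \approx 135.23$)
$- \left(-1\right) Z = - \frac{\left(-1\right) 17309}{128} = \left(-1\right) \left(- \frac{17309}{128}\right) = \frac{17309}{128}$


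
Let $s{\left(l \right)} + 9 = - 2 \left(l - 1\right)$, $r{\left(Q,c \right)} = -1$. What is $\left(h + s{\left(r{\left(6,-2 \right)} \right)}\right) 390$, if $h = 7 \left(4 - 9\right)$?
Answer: $-15600$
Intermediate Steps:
$s{\left(l \right)} = -7 - 2 l$ ($s{\left(l \right)} = -9 - 2 \left(l - 1\right) = -9 - 2 \left(-1 + l\right) = -9 - \left(-2 + 2 l\right) = -7 - 2 l$)
$h = -35$ ($h = 7 \left(-5\right) = -35$)
$\left(h + s{\left(r{\left(6,-2 \right)} \right)}\right) 390 = \left(-35 - 5\right) 390 = \left(-40\right) 390 = -15600$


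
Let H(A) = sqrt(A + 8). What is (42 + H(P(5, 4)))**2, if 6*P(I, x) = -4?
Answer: (126 + sqrt(66))**2/9 ≈ 1998.8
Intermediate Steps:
P(I, x) = -2/3 (P(I, x) = (1/6)*(-4) = -2/3)
H(A) = sqrt(8 + A)
(42 + H(P(5, 4)))**2 = (42 + sqrt(8 - 2/3))**2 = (42 + sqrt(22/3))**2 = (42 + sqrt(66)/3)**2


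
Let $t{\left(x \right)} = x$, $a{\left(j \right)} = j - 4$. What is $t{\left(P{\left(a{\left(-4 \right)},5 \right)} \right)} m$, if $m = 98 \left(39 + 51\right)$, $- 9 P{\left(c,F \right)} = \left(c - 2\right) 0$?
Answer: $0$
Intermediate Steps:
$a{\left(j \right)} = -4 + j$ ($a{\left(j \right)} = j - 4 = -4 + j$)
$P{\left(c,F \right)} = 0$ ($P{\left(c,F \right)} = - \frac{\left(c - 2\right) 0}{9} = - \frac{\left(-2 + c\right) 0}{9} = \left(- \frac{1}{9}\right) 0 = 0$)
$m = 8820$ ($m = 98 \cdot 90 = 8820$)
$t{\left(P{\left(a{\left(-4 \right)},5 \right)} \right)} m = 0 \cdot 8820 = 0$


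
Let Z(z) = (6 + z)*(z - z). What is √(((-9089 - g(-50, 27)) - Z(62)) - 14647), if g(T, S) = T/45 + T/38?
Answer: I*√77110379/57 ≈ 154.06*I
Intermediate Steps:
Z(z) = 0 (Z(z) = (6 + z)*0 = 0)
g(T, S) = 83*T/1710 (g(T, S) = T*(1/45) + T*(1/38) = T/45 + T/38 = 83*T/1710)
√(((-9089 - g(-50, 27)) - Z(62)) - 14647) = √(((-9089 - 83*(-50)/1710) - 1*0) - 14647) = √(((-9089 - 1*(-415/171)) + 0) - 14647) = √(((-9089 + 415/171) + 0) - 14647) = √((-1553804/171 + 0) - 14647) = √(-1553804/171 - 14647) = √(-4058441/171) = I*√77110379/57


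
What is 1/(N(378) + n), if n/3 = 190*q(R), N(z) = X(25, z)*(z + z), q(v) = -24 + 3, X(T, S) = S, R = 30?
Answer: 1/273798 ≈ 3.6523e-6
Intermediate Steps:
q(v) = -21
N(z) = 2*z² (N(z) = z*(z + z) = z*(2*z) = 2*z²)
n = -11970 (n = 3*(190*(-21)) = 3*(-3990) = -11970)
1/(N(378) + n) = 1/(2*378² - 11970) = 1/(2*142884 - 11970) = 1/(285768 - 11970) = 1/273798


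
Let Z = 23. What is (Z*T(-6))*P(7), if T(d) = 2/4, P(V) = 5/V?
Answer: 115/14 ≈ 8.2143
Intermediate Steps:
T(d) = 1/2 (T(d) = 2*(1/4) = 1/2)
(Z*T(-6))*P(7) = (23*(1/2))*(5/7) = 23*(5*(1/7))/2 = (23/2)*(5/7) = 115/14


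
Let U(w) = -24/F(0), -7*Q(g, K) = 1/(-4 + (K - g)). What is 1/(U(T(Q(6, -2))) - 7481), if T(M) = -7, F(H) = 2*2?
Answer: -1/7487 ≈ -0.00013356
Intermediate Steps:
F(H) = 4
Q(g, K) = -1/(7*(-4 + K - g)) (Q(g, K) = -1/(7*(-4 + (K - g))) = -1/(7*(-4 + K - g)))
U(w) = -6 (U(w) = -24/4 = -24*1/4 = -6)
1/(U(T(Q(6, -2))) - 7481) = 1/(-6 - 7481) = 1/(-7487) = -1/7487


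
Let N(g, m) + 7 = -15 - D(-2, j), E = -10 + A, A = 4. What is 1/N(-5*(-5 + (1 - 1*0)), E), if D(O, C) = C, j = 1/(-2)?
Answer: -2/43 ≈ -0.046512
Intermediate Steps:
j = -½ ≈ -0.50000
E = -6 (E = -10 + 4 = -6)
N(g, m) = -43/2 (N(g, m) = -7 + (-15 - 1*(-½)) = -7 + (-15 + ½) = -7 - 29/2 = -43/2)
1/N(-5*(-5 + (1 - 1*0)), E) = 1/(-43/2) = -2/43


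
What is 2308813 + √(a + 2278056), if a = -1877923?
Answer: 2308813 + √400133 ≈ 2.3094e+6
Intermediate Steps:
2308813 + √(a + 2278056) = 2308813 + √(-1877923 + 2278056) = 2308813 + √400133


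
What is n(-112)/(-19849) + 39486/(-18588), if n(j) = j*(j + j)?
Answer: -208348893/61492202 ≈ -3.3882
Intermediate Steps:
n(j) = 2*j² (n(j) = j*(2*j) = 2*j²)
n(-112)/(-19849) + 39486/(-18588) = (2*(-112)²)/(-19849) + 39486/(-18588) = (2*12544)*(-1/19849) + 39486*(-1/18588) = 25088*(-1/19849) - 6581/3098 = -25088/19849 - 6581/3098 = -208348893/61492202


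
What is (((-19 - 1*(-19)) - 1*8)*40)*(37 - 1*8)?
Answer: -9280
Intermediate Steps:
(((-19 - 1*(-19)) - 1*8)*40)*(37 - 1*8) = (((-19 + 19) - 8)*40)*(37 - 8) = ((0 - 8)*40)*29 = -8*40*29 = -320*29 = -9280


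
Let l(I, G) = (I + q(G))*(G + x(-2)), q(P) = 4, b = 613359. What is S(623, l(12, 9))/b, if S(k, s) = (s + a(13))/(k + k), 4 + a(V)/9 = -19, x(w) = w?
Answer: -95/764245314 ≈ -1.2431e-7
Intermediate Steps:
a(V) = -207 (a(V) = -36 + 9*(-19) = -36 - 171 = -207)
l(I, G) = (-2 + G)*(4 + I) (l(I, G) = (I + 4)*(G - 2) = (4 + I)*(-2 + G) = (-2 + G)*(4 + I))
S(k, s) = (-207 + s)/(2*k) (S(k, s) = (s - 207)/(k + k) = (-207 + s)/((2*k)) = (-207 + s)*(1/(2*k)) = (-207 + s)/(2*k))
S(623, l(12, 9))/b = ((½)*(-207 + (-8 - 2*12 + 4*9 + 9*12))/623)/613359 = ((½)*(1/623)*(-207 + (-8 - 24 + 36 + 108)))*(1/613359) = ((½)*(1/623)*(-207 + 112))*(1/613359) = ((½)*(1/623)*(-95))*(1/613359) = -95/1246*1/613359 = -95/764245314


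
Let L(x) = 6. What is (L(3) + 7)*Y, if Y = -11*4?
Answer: -572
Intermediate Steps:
Y = -44
(L(3) + 7)*Y = (6 + 7)*(-44) = 13*(-44) = -572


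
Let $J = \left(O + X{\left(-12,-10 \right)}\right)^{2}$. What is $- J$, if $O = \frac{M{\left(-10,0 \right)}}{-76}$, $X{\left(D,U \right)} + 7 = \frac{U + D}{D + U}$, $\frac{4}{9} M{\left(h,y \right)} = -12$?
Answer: $- \frac{184041}{5776} \approx -31.863$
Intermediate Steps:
$M{\left(h,y \right)} = -27$ ($M{\left(h,y \right)} = \frac{9}{4} \left(-12\right) = -27$)
$X{\left(D,U \right)} = -6$ ($X{\left(D,U \right)} = -7 + \frac{U + D}{D + U} = -7 + \frac{D + U}{D + U} = -7 + 1 = -6$)
$O = \frac{27}{76}$ ($O = - \frac{27}{-76} = \left(-27\right) \left(- \frac{1}{76}\right) = \frac{27}{76} \approx 0.35526$)
$J = \frac{184041}{5776}$ ($J = \left(\frac{27}{76} - 6\right)^{2} = \left(- \frac{429}{76}\right)^{2} = \frac{184041}{5776} \approx 31.863$)
$- J = \left(-1\right) \frac{184041}{5776} = - \frac{184041}{5776}$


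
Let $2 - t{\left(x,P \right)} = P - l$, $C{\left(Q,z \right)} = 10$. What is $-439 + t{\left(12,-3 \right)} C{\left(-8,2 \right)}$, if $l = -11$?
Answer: $-499$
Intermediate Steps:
$t{\left(x,P \right)} = -9 - P$ ($t{\left(x,P \right)} = 2 - \left(P - -11\right) = 2 - \left(P + 11\right) = 2 - \left(11 + P\right) = -9 - P$)
$-439 + t{\left(12,-3 \right)} C{\left(-8,2 \right)} = -439 + \left(-9 - -3\right) 10 = -439 + \left(-9 + 3\right) 10 = -439 - 60 = -499$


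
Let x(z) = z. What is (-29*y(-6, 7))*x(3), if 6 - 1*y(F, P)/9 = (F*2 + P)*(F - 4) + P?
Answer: 39933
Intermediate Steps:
y(F, P) = 54 - 9*P - 9*(-4 + F)*(P + 2*F) (y(F, P) = 54 - 9*((F*2 + P)*(F - 4) + P) = 54 - 9*((2*F + P)*(-4 + F) + P) = 54 - 9*((P + 2*F)*(-4 + F) + P) = 54 - 9*((-4 + F)*(P + 2*F) + P) = 54 - 9*(P + (-4 + F)*(P + 2*F)) = 54 + (-9*P - 9*(-4 + F)*(P + 2*F)) = 54 - 9*P - 9*(-4 + F)*(P + 2*F))
(-29*y(-6, 7))*x(3) = -29*(54 - 18*(-6)² + 27*7 + 72*(-6) - 9*(-6)*7)*3 = -29*(54 - 18*36 + 189 - 432 + 378)*3 = -29*(54 - 648 + 189 - 432 + 378)*3 = -29*(-459)*3 = 13311*3 = 39933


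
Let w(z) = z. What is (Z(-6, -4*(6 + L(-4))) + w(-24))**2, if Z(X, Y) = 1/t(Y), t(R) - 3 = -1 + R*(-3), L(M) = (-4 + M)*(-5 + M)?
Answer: 506745121/879844 ≈ 575.95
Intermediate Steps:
L(M) = (-5 + M)*(-4 + M)
t(R) = 2 - 3*R (t(R) = 3 + (-1 + R*(-3)) = 3 + (-1 - 3*R) = 2 - 3*R)
Z(X, Y) = 1/(2 - 3*Y)
(Z(-6, -4*(6 + L(-4))) + w(-24))**2 = (-1/(-2 + 3*(-4*(6 + (20 + (-4)**2 - 9*(-4))))) - 24)**2 = (-1/(-2 + 3*(-4*(6 + (20 + 16 + 36)))) - 24)**2 = (-1/(-2 + 3*(-4*(6 + 72))) - 24)**2 = (-1/(-2 + 3*(-4*78)) - 24)**2 = (-1/(-2 + 3*(-312)) - 24)**2 = (-1/(-2 - 936) - 24)**2 = (-1/(-938) - 24)**2 = (-1*(-1/938) - 24)**2 = (1/938 - 24)**2 = (-22511/938)**2 = 506745121/879844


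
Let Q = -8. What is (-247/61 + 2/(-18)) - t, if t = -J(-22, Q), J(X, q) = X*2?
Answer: -26440/549 ≈ -48.160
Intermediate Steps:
J(X, q) = 2*X
t = 44 (t = -2*(-22) = -1*(-44) = 44)
(-247/61 + 2/(-18)) - t = (-247/61 + 2/(-18)) - 1*44 = (-247*1/61 + 2*(-1/18)) - 44 = (-247/61 - 1/9) - 44 = -2284/549 - 44 = -26440/549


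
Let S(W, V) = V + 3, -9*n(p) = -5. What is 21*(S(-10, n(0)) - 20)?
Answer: -1036/3 ≈ -345.33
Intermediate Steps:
n(p) = 5/9 (n(p) = -1/9*(-5) = 5/9)
S(W, V) = 3 + V
21*(S(-10, n(0)) - 20) = 21*((3 + 5/9) - 20) = 21*(32/9 - 20) = 21*(-148/9) = -1036/3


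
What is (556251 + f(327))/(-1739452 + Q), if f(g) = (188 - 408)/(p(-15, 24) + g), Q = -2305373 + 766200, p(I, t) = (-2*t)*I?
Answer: -582394577/3432720375 ≈ -0.16966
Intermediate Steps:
p(I, t) = -2*I*t
Q = -1539173
f(g) = -220/(720 + g) (f(g) = (188 - 408)/(-2*(-15)*24 + g) = -220/(720 + g))
(556251 + f(327))/(-1739452 + Q) = (556251 - 220/(720 + 327))/(-1739452 - 1539173) = (556251 - 220/1047)/(-3278625) = (556251 - 220*1/1047)*(-1/3278625) = (556251 - 220/1047)*(-1/3278625) = (582394577/1047)*(-1/3278625) = -582394577/3432720375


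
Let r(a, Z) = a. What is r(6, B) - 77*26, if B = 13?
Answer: -1996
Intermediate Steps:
r(6, B) - 77*26 = 6 - 77*26 = 6 - 2002 = -1996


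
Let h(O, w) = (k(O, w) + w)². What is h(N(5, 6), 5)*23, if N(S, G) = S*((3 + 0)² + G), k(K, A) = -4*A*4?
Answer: 129375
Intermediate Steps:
k(K, A) = -16*A
N(S, G) = S*(9 + G) (N(S, G) = S*(3² + G) = S*(9 + G))
h(O, w) = 225*w² (h(O, w) = (-16*w + w)² = (-15*w)² = 225*w²)
h(N(5, 6), 5)*23 = (225*5²)*23 = (225*25)*23 = 5625*23 = 129375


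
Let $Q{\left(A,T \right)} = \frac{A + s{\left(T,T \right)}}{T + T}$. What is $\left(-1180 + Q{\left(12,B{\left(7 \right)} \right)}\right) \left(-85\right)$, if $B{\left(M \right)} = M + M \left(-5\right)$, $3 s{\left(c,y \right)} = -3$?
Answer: $\frac{5617735}{56} \approx 1.0032 \cdot 10^{5}$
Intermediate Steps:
$s{\left(c,y \right)} = -1$ ($s{\left(c,y \right)} = \frac{1}{3} \left(-3\right) = -1$)
$B{\left(M \right)} = - 4 M$ ($B{\left(M \right)} = M - 5 M = - 4 M$)
$Q{\left(A,T \right)} = \frac{-1 + A}{2 T}$ ($Q{\left(A,T \right)} = \frac{A - 1}{T + T} = \frac{-1 + A}{2 T}$)
$\left(-1180 + Q{\left(12,B{\left(7 \right)} \right)}\right) \left(-85\right) = \left(-1180 + \frac{-1 + 12}{2 \left(\left(-4\right) 7\right)}\right) \left(-85\right) = \left(-1180 + \frac{1}{2} \frac{1}{-28} \cdot 11\right) \left(-85\right) = \left(-1180 + \frac{1}{2} \left(- \frac{1}{28}\right) 11\right) \left(-85\right) = \left(-1180 - \frac{11}{56}\right) \left(-85\right) = \left(- \frac{66091}{56}\right) \left(-85\right) = \frac{5617735}{56}$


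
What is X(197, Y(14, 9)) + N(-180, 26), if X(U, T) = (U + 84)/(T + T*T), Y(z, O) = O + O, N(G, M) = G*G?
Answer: 11081081/342 ≈ 32401.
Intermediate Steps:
N(G, M) = G²
Y(z, O) = 2*O
X(U, T) = (84 + U)/(T + T²)
X(197, Y(14, 9)) + N(-180, 26) = (84 + 197)/(((2*9))*(1 + 2*9)) + (-180)² = 281/(18*(1 + 18)) + 32400 = (1/18)*281/19 + 32400 = (1/18)*(1/19)*281 + 32400 = 281/342 + 32400 = 11081081/342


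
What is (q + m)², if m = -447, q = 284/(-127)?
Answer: 3255044809/16129 ≈ 2.0181e+5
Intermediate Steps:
q = -284/127 (q = 284*(-1/127) = -284/127 ≈ -2.2362)
(q + m)² = (-284/127 - 447)² = (-57053/127)² = 3255044809/16129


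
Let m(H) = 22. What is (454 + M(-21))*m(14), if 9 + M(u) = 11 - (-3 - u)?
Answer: 9636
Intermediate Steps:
M(u) = 5 + u (M(u) = -9 + (11 - (-3 - u)) = -9 + (11 + (3 + u)) = -9 + (14 + u) = 5 + u)
(454 + M(-21))*m(14) = (454 + (5 - 21))*22 = (454 - 16)*22 = 438*22 = 9636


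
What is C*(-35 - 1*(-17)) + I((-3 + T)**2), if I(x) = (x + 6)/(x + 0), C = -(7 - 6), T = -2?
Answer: 481/25 ≈ 19.240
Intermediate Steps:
C = -1 (C = -1*1 = -1)
I(x) = (6 + x)/x
C*(-35 - 1*(-17)) + I((-3 + T)**2) = -(-35 - 1*(-17)) + (6 + (-3 - 2)**2)/((-3 - 2)**2) = -(-35 + 17) + (6 + (-5)**2)/((-5)**2) = -1*(-18) + (6 + 25)/25 = 18 + (1/25)*31 = 18 + 31/25 = 481/25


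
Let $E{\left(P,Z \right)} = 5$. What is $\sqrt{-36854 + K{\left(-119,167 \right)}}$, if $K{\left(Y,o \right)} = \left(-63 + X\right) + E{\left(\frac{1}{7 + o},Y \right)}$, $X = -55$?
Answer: $i \sqrt{36967} \approx 192.27 i$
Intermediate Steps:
$K{\left(Y,o \right)} = -113$ ($K{\left(Y,o \right)} = \left(-63 - 55\right) + 5 = -118 + 5 = -113$)
$\sqrt{-36854 + K{\left(-119,167 \right)}} = \sqrt{-36854 - 113} = \sqrt{-36967} = i \sqrt{36967}$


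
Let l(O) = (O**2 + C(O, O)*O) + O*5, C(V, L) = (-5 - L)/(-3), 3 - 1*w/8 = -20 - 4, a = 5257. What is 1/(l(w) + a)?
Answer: 1/68905 ≈ 1.4513e-5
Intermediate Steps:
w = 216 (w = 24 - 8*(-20 - 4) = 24 - 8*(-24) = 24 + 192 = 216)
C(V, L) = 5/3 + L/3 (C(V, L) = (-5 - L)*(-1/3) = 5/3 + L/3)
l(O) = O**2 + 5*O + O*(5/3 + O/3) (l(O) = (O**2 + (5/3 + O/3)*O) + O*5 = (O**2 + O*(5/3 + O/3)) + 5*O = O**2 + 5*O + O*(5/3 + O/3))
1/(l(w) + a) = 1/((4/3)*216*(5 + 216) + 5257) = 1/((4/3)*216*221 + 5257) = 1/(63648 + 5257) = 1/68905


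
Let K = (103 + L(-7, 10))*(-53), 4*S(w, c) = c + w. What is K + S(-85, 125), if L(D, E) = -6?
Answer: -5131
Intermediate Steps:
S(w, c) = c/4 + w/4 (S(w, c) = (c + w)/4 = c/4 + w/4)
K = -5141 (K = (103 - 6)*(-53) = 97*(-53) = -5141)
K + S(-85, 125) = -5141 + ((¼)*125 + (¼)*(-85)) = -5141 + (125/4 - 85/4) = -5141 + 10 = -5131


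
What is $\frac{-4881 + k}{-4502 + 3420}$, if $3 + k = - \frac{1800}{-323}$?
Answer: $\frac{787866}{174743} \approx 4.5087$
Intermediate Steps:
$k = \frac{831}{323}$ ($k = -3 - \frac{1800}{-323} = -3 - - \frac{1800}{323} = -3 + \frac{1800}{323} = \frac{831}{323} \approx 2.5728$)
$\frac{-4881 + k}{-4502 + 3420} = \frac{-4881 + \frac{831}{323}}{-4502 + 3420} = - \frac{1575732}{323 \left(-1082\right)} = \left(- \frac{1575732}{323}\right) \left(- \frac{1}{1082}\right) = \frac{787866}{174743}$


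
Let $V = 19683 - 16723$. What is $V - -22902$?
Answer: $25862$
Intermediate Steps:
$V = 2960$ ($V = 19683 - 16723 = 2960$)
$V - -22902 = 2960 - -22902 = 2960 + 22902 = 25862$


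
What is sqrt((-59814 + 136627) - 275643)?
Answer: I*sqrt(198830) ≈ 445.9*I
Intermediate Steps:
sqrt((-59814 + 136627) - 275643) = sqrt(76813 - 275643) = sqrt(-198830) = I*sqrt(198830)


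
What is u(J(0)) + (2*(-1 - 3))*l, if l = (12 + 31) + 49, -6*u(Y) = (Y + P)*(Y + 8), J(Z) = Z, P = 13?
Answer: -2260/3 ≈ -753.33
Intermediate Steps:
u(Y) = -(8 + Y)*(13 + Y)/6 (u(Y) = -(Y + 13)*(Y + 8)/6 = -(13 + Y)*(8 + Y)/6 = -(8 + Y)*(13 + Y)/6)
l = 92 (l = 43 + 49 = 92)
u(J(0)) + (2*(-1 - 3))*l = (-52/3 - 7/2*0 - ⅙*0²) + (2*(-1 - 3))*92 = (-52/3 + 0 - ⅙*0) + (2*(-4))*92 = (-52/3 + 0 + 0) - 8*92 = -52/3 - 736 = -2260/3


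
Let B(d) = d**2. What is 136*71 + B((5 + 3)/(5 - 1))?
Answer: 9660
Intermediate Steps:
136*71 + B((5 + 3)/(5 - 1)) = 136*71 + ((5 + 3)/(5 - 1))**2 = 9656 + (8/4)**2 = 9656 + (8*(1/4))**2 = 9656 + 2**2 = 9656 + 4 = 9660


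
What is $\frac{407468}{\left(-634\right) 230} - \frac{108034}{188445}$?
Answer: $- \frac{201171359}{59737065} \approx -3.3676$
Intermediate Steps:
$\frac{407468}{\left(-634\right) 230} - \frac{108034}{188445} = \frac{407468}{-145820} - \frac{108034}{188445} = 407468 \left(- \frac{1}{145820}\right) - \frac{108034}{188445} = - \frac{4429}{1585} - \frac{108034}{188445} = - \frac{201171359}{59737065}$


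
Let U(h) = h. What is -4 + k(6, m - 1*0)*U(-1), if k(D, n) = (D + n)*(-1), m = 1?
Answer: 3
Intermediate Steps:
k(D, n) = -D - n
-4 + k(6, m - 1*0)*U(-1) = -4 + (-1*6 - (1 - 1*0))*(-1) = -4 + (-6 - (1 + 0))*(-1) = -4 + (-6 - 1*1)*(-1) = -4 + (-6 - 1)*(-1) = -4 - 7*(-1) = -4 + 7 = 3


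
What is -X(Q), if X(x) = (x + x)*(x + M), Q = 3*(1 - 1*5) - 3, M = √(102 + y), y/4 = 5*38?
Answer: -450 + 30*√862 ≈ 430.79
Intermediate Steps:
y = 760 (y = 4*(5*38) = 4*190 = 760)
M = √862 (M = √(102 + 760) = √862 ≈ 29.360)
Q = -15 (Q = 3*(1 - 5) - 3 = 3*(-4) - 3 = -12 - 3 = -15)
X(x) = 2*x*(x + √862) (X(x) = (x + x)*(x + √862) = (2*x)*(x + √862) = 2*x*(x + √862))
-X(Q) = -2*(-15)*(-15 + √862) = -(450 - 30*√862) = -450 + 30*√862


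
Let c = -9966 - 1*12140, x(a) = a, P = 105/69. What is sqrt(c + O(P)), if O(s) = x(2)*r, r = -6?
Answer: I*sqrt(22118) ≈ 148.72*I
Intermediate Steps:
P = 35/23 (P = 105*(1/69) = 35/23 ≈ 1.5217)
c = -22106 (c = -9966 - 12140 = -22106)
O(s) = -12 (O(s) = 2*(-6) = -12)
sqrt(c + O(P)) = sqrt(-22106 - 12) = sqrt(-22118) = I*sqrt(22118)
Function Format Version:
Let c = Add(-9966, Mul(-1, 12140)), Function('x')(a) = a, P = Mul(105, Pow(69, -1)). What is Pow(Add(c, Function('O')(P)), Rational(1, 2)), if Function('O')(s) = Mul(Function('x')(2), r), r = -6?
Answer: Mul(I, Pow(22118, Rational(1, 2))) ≈ Mul(148.72, I)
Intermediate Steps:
P = Rational(35, 23) (P = Mul(105, Rational(1, 69)) = Rational(35, 23) ≈ 1.5217)
c = -22106 (c = Add(-9966, -12140) = -22106)
Function('O')(s) = -12 (Function('O')(s) = Mul(2, -6) = -12)
Pow(Add(c, Function('O')(P)), Rational(1, 2)) = Pow(Add(-22106, -12), Rational(1, 2)) = Pow(-22118, Rational(1, 2)) = Mul(I, Pow(22118, Rational(1, 2)))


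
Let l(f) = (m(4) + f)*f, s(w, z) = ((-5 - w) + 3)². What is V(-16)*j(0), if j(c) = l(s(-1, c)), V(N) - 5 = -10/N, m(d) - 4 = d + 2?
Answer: 495/8 ≈ 61.875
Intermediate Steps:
s(w, z) = (-2 - w)²
m(d) = 6 + d (m(d) = 4 + (d + 2) = 4 + (2 + d) = 6 + d)
V(N) = 5 - 10/N
l(f) = f*(10 + f) (l(f) = ((6 + 4) + f)*f = (10 + f)*f = f*(10 + f))
j(c) = 11 (j(c) = (2 - 1)²*(10 + (2 - 1)²) = 1²*(10 + 1²) = 1*(10 + 1) = 1*11 = 11)
V(-16)*j(0) = (5 - 10/(-16))*11 = (5 - 10*(-1/16))*11 = (5 + 5/8)*11 = (45/8)*11 = 495/8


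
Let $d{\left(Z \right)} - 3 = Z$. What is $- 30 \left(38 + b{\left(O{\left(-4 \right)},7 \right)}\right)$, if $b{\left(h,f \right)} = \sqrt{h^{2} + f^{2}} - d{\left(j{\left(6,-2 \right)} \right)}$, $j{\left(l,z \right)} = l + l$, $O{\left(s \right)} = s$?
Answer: $-690 - 30 \sqrt{65} \approx -931.87$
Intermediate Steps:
$j{\left(l,z \right)} = 2 l$
$d{\left(Z \right)} = 3 + Z$
$b{\left(h,f \right)} = -15 + \sqrt{f^{2} + h^{2}}$ ($b{\left(h,f \right)} = \sqrt{h^{2} + f^{2}} - \left(3 + 2 \cdot 6\right) = \sqrt{f^{2} + h^{2}} - \left(3 + 12\right) = \sqrt{f^{2} + h^{2}} - 15 = -15 + \sqrt{f^{2} + h^{2}}$)
$- 30 \left(38 + b{\left(O{\left(-4 \right)},7 \right)}\right) = - 30 \left(38 - \left(15 - \sqrt{7^{2} + \left(-4\right)^{2}}\right)\right) = - 30 \left(38 - \left(15 - \sqrt{49 + 16}\right)\right) = - 30 \left(38 - \left(15 - \sqrt{65}\right)\right) = - 30 \left(23 + \sqrt{65}\right) = -690 - 30 \sqrt{65}$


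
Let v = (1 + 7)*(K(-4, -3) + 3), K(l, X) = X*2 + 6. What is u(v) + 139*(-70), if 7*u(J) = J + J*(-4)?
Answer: -68182/7 ≈ -9740.3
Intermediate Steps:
K(l, X) = 6 + 2*X (K(l, X) = 2*X + 6 = 6 + 2*X)
v = 24 (v = (1 + 7)*((6 + 2*(-3)) + 3) = 8*((6 - 6) + 3) = 8*(0 + 3) = 8*3 = 24)
u(J) = -3*J/7 (u(J) = (J + J*(-4))/7 = (J - 4*J)/7 = (-3*J)/7 = -3*J/7)
u(v) + 139*(-70) = -3/7*24 + 139*(-70) = -72/7 - 9730 = -68182/7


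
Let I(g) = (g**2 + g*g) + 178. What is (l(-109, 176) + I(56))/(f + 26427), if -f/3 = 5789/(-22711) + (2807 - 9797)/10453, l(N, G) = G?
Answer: 786499848979/3137188463181 ≈ 0.25070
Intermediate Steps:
I(g) = 178 + 2*g**2 (I(g) = (g**2 + g**2) + 178 = 2*g**2 + 178 = 178 + 2*g**2)
f = 657786921/237398083 (f = -3*(5789/(-22711) + (2807 - 9797)/10453) = -3*(5789*(-1/22711) - 6990*1/10453) = -3*(-5789/22711 - 6990/10453) = -3*(-219262307/237398083) = 657786921/237398083 ≈ 2.7708)
(l(-109, 176) + I(56))/(f + 26427) = (176 + (178 + 2*56**2))/(657786921/237398083 + 26427) = (176 + (178 + 2*3136))/(6274376926362/237398083) = (176 + (178 + 6272))*(237398083/6274376926362) = (176 + 6450)*(237398083/6274376926362) = 6626*(237398083/6274376926362) = 786499848979/3137188463181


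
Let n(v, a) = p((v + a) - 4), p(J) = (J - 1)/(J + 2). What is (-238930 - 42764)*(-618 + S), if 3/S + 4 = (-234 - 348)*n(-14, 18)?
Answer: 7137441846/41 ≈ 1.7408e+8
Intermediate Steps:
p(J) = (-1 + J)/(2 + J)
n(v, a) = (-5 + a + v)/(-2 + a + v) (n(v, a) = (-1 + ((v + a) - 4))/(2 + ((v + a) - 4)) = (-1 + ((a + v) - 4))/(2 + ((a + v) - 4)) = (-1 + (-4 + a + v))/(2 + (-4 + a + v)) = (-5 + a + v)/(-2 + a + v))
S = 3/287 (S = 3/(-4 + (-234 - 348)*((-5 + 18 - 14)/(-2 + 18 - 14))) = 3/(-4 - 582*(-1)/2) = 3/(-4 - 291*(-1)) = 3/(-4 - 582*(-½)) = 3/(-4 + 291) = 3/287 ≈ 0.010453)
(-238930 - 42764)*(-618 + S) = (-238930 - 42764)*(-618 + 3/287) = -281694*(-177363/287) = 7137441846/41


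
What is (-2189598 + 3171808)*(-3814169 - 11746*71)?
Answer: -4565444678350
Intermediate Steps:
(-2189598 + 3171808)*(-3814169 - 11746*71) = 982210*(-3814169 - 833966) = 982210*(-4648135) = -4565444678350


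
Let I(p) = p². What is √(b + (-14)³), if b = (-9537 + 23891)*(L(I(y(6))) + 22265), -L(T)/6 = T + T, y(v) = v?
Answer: √313388138 ≈ 17703.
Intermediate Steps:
L(T) = -12*T (L(T) = -6*(T + T) = -12*T)
b = 313390882 (b = (-9537 + 23891)*(-12*6² + 22265) = 14354*(-12*36 + 22265) = 14354*(-432 + 22265) = 14354*21833 = 313390882)
√(b + (-14)³) = √(313390882 + (-14)³) = √(313390882 - 2744) = √313388138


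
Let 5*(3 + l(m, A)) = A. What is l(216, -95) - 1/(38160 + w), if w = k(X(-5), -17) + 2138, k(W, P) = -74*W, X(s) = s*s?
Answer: -845857/38448 ≈ -22.000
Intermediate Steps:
X(s) = s**2
l(m, A) = -3 + A/5
w = 288 (w = -74*(-5)**2 + 2138 = -74*25 + 2138 = -1850 + 2138 = 288)
l(216, -95) - 1/(38160 + w) = (-3 + (1/5)*(-95)) - 1/(38160 + 288) = (-3 - 19) - 1/38448 = -22 - 1*1/38448 = -22 - 1/38448 = -845857/38448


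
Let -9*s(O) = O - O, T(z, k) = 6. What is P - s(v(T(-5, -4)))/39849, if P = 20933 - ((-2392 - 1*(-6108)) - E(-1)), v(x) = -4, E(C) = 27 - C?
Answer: 17245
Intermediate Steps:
s(O) = 0 (s(O) = -(O - O)/9 = -⅑*0 = 0)
P = 17245 (P = 20933 - ((-2392 - 1*(-6108)) - (27 - 1*(-1))) = 20933 - ((-2392 + 6108) - (27 + 1)) = 20933 - (3716 - 1*28) = 20933 - (3716 - 28) = 20933 - 1*3688 = 20933 - 3688 = 17245)
P - s(v(T(-5, -4)))/39849 = 17245 - 0/39849 = 17245 - 1*0 = 17245 + 0 = 17245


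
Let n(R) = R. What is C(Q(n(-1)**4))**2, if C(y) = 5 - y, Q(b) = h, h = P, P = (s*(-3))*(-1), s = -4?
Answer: 289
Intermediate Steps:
P = -12 (P = -4*(-3)*(-1) = 12*(-1) = -12)
h = -12
Q(b) = -12
C(Q(n(-1)**4))**2 = (5 - 1*(-12))**2 = (5 + 12)**2 = 17**2 = 289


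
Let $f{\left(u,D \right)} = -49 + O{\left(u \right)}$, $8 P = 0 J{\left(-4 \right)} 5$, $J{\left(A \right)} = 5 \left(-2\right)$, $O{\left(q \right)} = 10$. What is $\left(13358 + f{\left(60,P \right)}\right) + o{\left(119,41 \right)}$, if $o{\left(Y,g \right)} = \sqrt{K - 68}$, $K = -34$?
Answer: $13319 + i \sqrt{102} \approx 13319.0 + 10.1 i$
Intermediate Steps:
$J{\left(A \right)} = -10$
$o{\left(Y,g \right)} = i \sqrt{102}$ ($o{\left(Y,g \right)} = \sqrt{-34 - 68} = \sqrt{-102} = i \sqrt{102}$)
$P = 0$ ($P = \frac{0 \left(-10\right) 5}{8} = \frac{0 \cdot 5}{8} = \frac{1}{8} \cdot 0 = 0$)
$f{\left(u,D \right)} = -39$ ($f{\left(u,D \right)} = -49 + 10 = -39$)
$\left(13358 + f{\left(60,P \right)}\right) + o{\left(119,41 \right)} = \left(13358 - 39\right) + i \sqrt{102} = 13319 + i \sqrt{102}$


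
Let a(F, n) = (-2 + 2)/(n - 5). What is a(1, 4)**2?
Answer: 0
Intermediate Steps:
a(F, n) = 0 (a(F, n) = 0/(-5 + n) = 0)
a(1, 4)**2 = 0**2 = 0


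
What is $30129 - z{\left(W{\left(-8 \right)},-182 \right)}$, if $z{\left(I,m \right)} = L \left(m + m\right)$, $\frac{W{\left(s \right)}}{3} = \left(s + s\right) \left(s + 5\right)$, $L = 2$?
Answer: $30857$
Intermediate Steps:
$W{\left(s \right)} = 6 s \left(5 + s\right)$ ($W{\left(s \right)} = 3 \left(s + s\right) \left(s + 5\right) = 3 \cdot 2 s \left(5 + s\right) = 6 s \left(5 + s\right)$)
$z{\left(I,m \right)} = 4 m$ ($z{\left(I,m \right)} = 2 \left(m + m\right) = 2 \cdot 2 m = 4 m$)
$30129 - z{\left(W{\left(-8 \right)},-182 \right)} = 30129 - 4 \left(-182\right) = 30129 - -728 = 30129 + 728 = 30857$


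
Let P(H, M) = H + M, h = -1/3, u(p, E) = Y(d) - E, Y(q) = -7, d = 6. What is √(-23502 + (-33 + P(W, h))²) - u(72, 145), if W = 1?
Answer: 152 + I*√202109/3 ≈ 152.0 + 149.86*I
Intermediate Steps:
u(p, E) = -7 - E
h = -⅓ (h = -1*⅓ = -⅓ ≈ -0.33333)
√(-23502 + (-33 + P(W, h))²) - u(72, 145) = √(-23502 + (-33 + (1 - ⅓))²) - (-7 - 1*145) = √(-23502 + (-33 + ⅔)²) - (-7 - 145) = √(-23502 + (-97/3)²) - 1*(-152) = √(-23502 + 9409/9) + 152 = √(-202109/9) + 152 = I*√202109/3 + 152 = 152 + I*√202109/3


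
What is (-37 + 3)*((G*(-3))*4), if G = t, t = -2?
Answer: -816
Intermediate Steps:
G = -2
(-37 + 3)*((G*(-3))*4) = (-37 + 3)*(-2*(-3)*4) = -204*4 = -34*24 = -816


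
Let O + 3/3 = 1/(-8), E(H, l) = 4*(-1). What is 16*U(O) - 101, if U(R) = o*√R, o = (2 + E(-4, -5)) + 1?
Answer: -101 - 12*I*√2 ≈ -101.0 - 16.971*I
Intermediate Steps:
E(H, l) = -4
O = -9/8 (O = -1 + 1/(-8) = -1 - ⅛ = -9/8 ≈ -1.1250)
o = -1 (o = (2 - 4) + 1 = -2 + 1 = -1)
U(R) = -√R
16*U(O) - 101 = 16*(-√(-9/8)) - 101 = 16*(-3*I*√2/4) - 101 = -12*I*√2 - 101 = -101 - 12*I*√2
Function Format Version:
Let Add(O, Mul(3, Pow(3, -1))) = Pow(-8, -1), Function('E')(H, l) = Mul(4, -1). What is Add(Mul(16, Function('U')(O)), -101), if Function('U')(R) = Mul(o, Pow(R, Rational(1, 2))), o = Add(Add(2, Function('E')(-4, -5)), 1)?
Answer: Add(-101, Mul(-12, I, Pow(2, Rational(1, 2)))) ≈ Add(-101.00, Mul(-16.971, I))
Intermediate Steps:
Function('E')(H, l) = -4
O = Rational(-9, 8) (O = Add(-1, Pow(-8, -1)) = Add(-1, Rational(-1, 8)) = Rational(-9, 8) ≈ -1.1250)
o = -1 (o = Add(Add(2, -4), 1) = Add(-2, 1) = -1)
Function('U')(R) = Mul(-1, Pow(R, Rational(1, 2)))
Add(Mul(16, Function('U')(O)), -101) = Add(Mul(16, Mul(-1, Pow(Rational(-9, 8), Rational(1, 2)))), -101) = Add(Mul(16, Mul(-1, Mul(Rational(3, 4), I, Pow(2, Rational(1, 2))))), -101) = Add(Mul(16, Mul(Rational(-3, 4), I, Pow(2, Rational(1, 2)))), -101) = Add(Mul(-12, I, Pow(2, Rational(1, 2))), -101) = Add(-101, Mul(-12, I, Pow(2, Rational(1, 2))))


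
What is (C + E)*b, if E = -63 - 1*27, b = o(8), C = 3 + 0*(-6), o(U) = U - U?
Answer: 0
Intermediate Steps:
o(U) = 0
C = 3 (C = 3 + 0 = 3)
b = 0
E = -90 (E = -63 - 27 = -90)
(C + E)*b = (3 - 90)*0 = -87*0 = 0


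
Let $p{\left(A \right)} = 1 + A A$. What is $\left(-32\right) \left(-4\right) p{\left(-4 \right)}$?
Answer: $2176$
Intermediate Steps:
$p{\left(A \right)} = 1 + A^{2}$
$\left(-32\right) \left(-4\right) p{\left(-4 \right)} = \left(-32\right) \left(-4\right) \left(1 + \left(-4\right)^{2}\right) = 128 \left(1 + 16\right) = 128 \cdot 17 = 2176$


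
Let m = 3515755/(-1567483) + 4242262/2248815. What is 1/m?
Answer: -3524979282645/1256609013779 ≈ -2.8052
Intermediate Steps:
m = -1256609013779/3524979282645 (m = 3515755*(-1/1567483) + 4242262*(1/2248815) = -3515755/1567483 + 4242262/2248815 = -1256609013779/3524979282645 ≈ -0.35649)
1/m = 1/(-1256609013779/3524979282645) = -3524979282645/1256609013779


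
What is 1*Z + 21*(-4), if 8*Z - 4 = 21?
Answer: -647/8 ≈ -80.875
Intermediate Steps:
Z = 25/8 (Z = ½ + (⅛)*21 = ½ + 21/8 = 25/8 ≈ 3.1250)
1*Z + 21*(-4) = 1*(25/8) + 21*(-4) = 25/8 - 84 = -647/8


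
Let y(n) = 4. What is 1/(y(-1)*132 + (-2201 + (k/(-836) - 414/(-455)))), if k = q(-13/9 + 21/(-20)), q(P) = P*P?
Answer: -2464862400/4121490386971 ≈ -0.00059805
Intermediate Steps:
q(P) = P²
k = 201601/32400 (k = (-13/9 + 21/(-20))² = (-13*⅑ + 21*(-1/20))² = (-13/9 - 21/20)² = (-449/180)² = 201601/32400 ≈ 6.2223)
1/(y(-1)*132 + (-2201 + (k/(-836) - 414/(-455)))) = 1/(4*132 + (-2201 + ((201601/32400)/(-836) - 414/(-455)))) = 1/(528 + (-2201 + ((201601/32400)*(-1/836) - 414*(-1/455)))) = 1/(528 + (-2201 + (-201601/27086400 + 414/455))) = 1/(528 + (-2201 + 2224408229/2464862400)) = 1/(528 - 5422937734171/2464862400) = 1/(-4121490386971/2464862400) = -2464862400/4121490386971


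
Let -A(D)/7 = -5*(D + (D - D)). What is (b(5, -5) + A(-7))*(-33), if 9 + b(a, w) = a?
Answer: 8217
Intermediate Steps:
b(a, w) = -9 + a
A(D) = 35*D (A(D) = -(-35)*(D + (D - D)) = -(-35)*(D + 0) = -(-35)*D = 35*D)
(b(5, -5) + A(-7))*(-33) = ((-9 + 5) + 35*(-7))*(-33) = (-4 - 245)*(-33) = -249*(-33) = 8217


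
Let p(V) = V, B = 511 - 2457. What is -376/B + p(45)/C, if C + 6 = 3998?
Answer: 794281/3884216 ≈ 0.20449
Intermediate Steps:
C = 3992 (C = -6 + 3998 = 3992)
B = -1946
-376/B + p(45)/C = -376/(-1946) + 45/3992 = -376*(-1/1946) + 45*(1/3992) = 188/973 + 45/3992 = 794281/3884216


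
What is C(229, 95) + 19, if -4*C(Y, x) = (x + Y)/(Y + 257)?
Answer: 113/6 ≈ 18.833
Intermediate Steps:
C(Y, x) = -(Y + x)/(4*(257 + Y)) (C(Y, x) = -(x + Y)/(4*(Y + 257)) = -(Y + x)/(4*(257 + Y)))
C(229, 95) + 19 = (-1*229 - 1*95)/(4*(257 + 229)) + 19 = (¼)*(-229 - 95)/486 + 19 = (¼)*(1/486)*(-324) + 19 = -⅙ + 19 = 113/6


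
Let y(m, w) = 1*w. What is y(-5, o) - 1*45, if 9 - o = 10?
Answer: -46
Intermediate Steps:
o = -1 (o = 9 - 1*10 = 9 - 10 = -1)
y(m, w) = w
y(-5, o) - 1*45 = -1 - 1*45 = -1 - 45 = -46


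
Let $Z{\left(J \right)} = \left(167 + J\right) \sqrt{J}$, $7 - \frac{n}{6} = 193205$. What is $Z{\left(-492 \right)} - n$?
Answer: $1159188 - 650 i \sqrt{123} \approx 1.1592 \cdot 10^{6} - 7208.9 i$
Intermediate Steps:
$n = -1159188$ ($n = 42 - 1159230 = -1159188$)
$Z{\left(J \right)} = \sqrt{J} \left(167 + J\right)$
$Z{\left(-492 \right)} - n = \sqrt{-492} \left(167 - 492\right) - -1159188 = 2 i \sqrt{123} \left(-325\right) + 1159188 = - 650 i \sqrt{123} + 1159188 = 1159188 - 650 i \sqrt{123}$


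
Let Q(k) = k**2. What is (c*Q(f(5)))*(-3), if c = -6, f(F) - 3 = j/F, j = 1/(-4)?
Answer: 31329/200 ≈ 156.65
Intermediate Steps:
j = -1/4 ≈ -0.25000
f(F) = 3 - 1/(4*F)
(c*Q(f(5)))*(-3) = -6*(3 - 1/4/5)**2*(-3) = -6*(3 - 1/4*1/5)**2*(-3) = -6*(3 - 1/20)**2*(-3) = -6*(59/20)**2*(-3) = -6*3481/400*(-3) = -10443/200*(-3) = 31329/200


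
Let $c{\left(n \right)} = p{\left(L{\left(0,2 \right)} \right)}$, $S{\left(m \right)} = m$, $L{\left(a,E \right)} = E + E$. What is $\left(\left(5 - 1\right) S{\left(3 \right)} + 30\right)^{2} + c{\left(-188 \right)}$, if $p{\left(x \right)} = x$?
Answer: $1768$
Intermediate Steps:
$L{\left(a,E \right)} = 2 E$
$c{\left(n \right)} = 4$ ($c{\left(n \right)} = 2 \cdot 2 = 4$)
$\left(\left(5 - 1\right) S{\left(3 \right)} + 30\right)^{2} + c{\left(-188 \right)} = \left(\left(5 - 1\right) 3 + 30\right)^{2} + 4 = \left(4 \cdot 3 + 30\right)^{2} + 4 = \left(12 + 30\right)^{2} + 4 = 42^{2} + 4 = 1764 + 4 = 1768$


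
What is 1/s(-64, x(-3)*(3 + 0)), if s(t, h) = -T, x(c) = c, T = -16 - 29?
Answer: 1/45 ≈ 0.022222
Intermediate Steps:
T = -45
s(t, h) = 45 (s(t, h) = -1*(-45) = 45)
1/s(-64, x(-3)*(3 + 0)) = 1/45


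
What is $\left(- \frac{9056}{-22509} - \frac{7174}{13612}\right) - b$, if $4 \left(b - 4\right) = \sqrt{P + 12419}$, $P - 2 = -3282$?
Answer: $- \frac{15411943}{3736494} - \frac{\sqrt{9139}}{4} \approx -28.024$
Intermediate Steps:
$P = -3280$ ($P = 2 - 3282 = -3280$)
$b = 4 + \frac{\sqrt{9139}}{4}$ ($b = 4 + \frac{\sqrt{-3280 + 12419}}{4} = 4 + \frac{\sqrt{9139}}{4} \approx 27.9$)
$\left(- \frac{9056}{-22509} - \frac{7174}{13612}\right) - b = \left(- \frac{9056}{-22509} - \frac{7174}{13612}\right) - \left(4 + \frac{\sqrt{9139}}{4}\right) = \left(\left(-9056\right) \left(- \frac{1}{22509}\right) - \frac{3587}{6806}\right) - \left(4 + \frac{\sqrt{9139}}{4}\right) = \left(\frac{9056}{22509} - \frac{3587}{6806}\right) - \left(4 + \frac{\sqrt{9139}}{4}\right) = - \frac{465967}{3736494} - \left(4 + \frac{\sqrt{9139}}{4}\right) = - \frac{15411943}{3736494} - \frac{\sqrt{9139}}{4}$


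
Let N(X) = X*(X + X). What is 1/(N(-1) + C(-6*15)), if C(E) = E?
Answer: -1/88 ≈ -0.011364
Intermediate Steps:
N(X) = 2*X² (N(X) = X*(2*X) = 2*X²)
1/(N(-1) + C(-6*15)) = 1/(2*(-1)² - 6*15) = 1/(2*1 - 90) = 1/(2 - 90) = 1/(-88) = -1/88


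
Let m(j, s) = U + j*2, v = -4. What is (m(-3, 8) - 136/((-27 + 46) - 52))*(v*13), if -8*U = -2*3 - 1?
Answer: 3445/66 ≈ 52.197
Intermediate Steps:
U = 7/8 (U = -(-2*3 - 1)/8 = -(-6 - 1)/8 = -⅛*(-7) = 7/8 ≈ 0.87500)
m(j, s) = 7/8 + 2*j (m(j, s) = 7/8 + j*2 = 7/8 + 2*j)
(m(-3, 8) - 136/((-27 + 46) - 52))*(v*13) = ((7/8 + 2*(-3)) - 136/((-27 + 46) - 52))*(-4*13) = ((7/8 - 6) - 136/(19 - 52))*(-52) = (-41/8 - 136/(-33))*(-52) = (-41/8 - 136*(-1/33))*(-52) = (-41/8 + 136/33)*(-52) = -265/264*(-52) = 3445/66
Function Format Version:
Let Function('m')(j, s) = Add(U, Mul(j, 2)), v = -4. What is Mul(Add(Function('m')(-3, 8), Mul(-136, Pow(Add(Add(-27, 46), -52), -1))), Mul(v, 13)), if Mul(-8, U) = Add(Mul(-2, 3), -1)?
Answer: Rational(3445, 66) ≈ 52.197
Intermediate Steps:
U = Rational(7, 8) (U = Mul(Rational(-1, 8), Add(Mul(-2, 3), -1)) = Mul(Rational(-1, 8), Add(-6, -1)) = Mul(Rational(-1, 8), -7) = Rational(7, 8) ≈ 0.87500)
Function('m')(j, s) = Add(Rational(7, 8), Mul(2, j)) (Function('m')(j, s) = Add(Rational(7, 8), Mul(j, 2)) = Add(Rational(7, 8), Mul(2, j)))
Mul(Add(Function('m')(-3, 8), Mul(-136, Pow(Add(Add(-27, 46), -52), -1))), Mul(v, 13)) = Mul(Add(Add(Rational(7, 8), Mul(2, -3)), Mul(-136, Pow(Add(Add(-27, 46), -52), -1))), Mul(-4, 13)) = Mul(Add(Add(Rational(7, 8), -6), Mul(-136, Pow(Add(19, -52), -1))), -52) = Mul(Add(Rational(-41, 8), Mul(-136, Pow(-33, -1))), -52) = Mul(Add(Rational(-41, 8), Mul(-136, Rational(-1, 33))), -52) = Mul(Add(Rational(-41, 8), Rational(136, 33)), -52) = Mul(Rational(-265, 264), -52) = Rational(3445, 66)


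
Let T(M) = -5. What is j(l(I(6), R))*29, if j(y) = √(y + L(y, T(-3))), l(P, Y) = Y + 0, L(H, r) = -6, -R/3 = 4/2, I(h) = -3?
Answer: 58*I*√3 ≈ 100.46*I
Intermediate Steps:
R = -6 (R = -12/2 = -3*2 = -6)
l(P, Y) = Y
j(y) = √(-6 + y) (j(y) = √(y - 6) = √(-6 + y))
j(l(I(6), R))*29 = √(-6 - 6)*29 = √(-12)*29 = (2*I*√3)*29 = 58*I*√3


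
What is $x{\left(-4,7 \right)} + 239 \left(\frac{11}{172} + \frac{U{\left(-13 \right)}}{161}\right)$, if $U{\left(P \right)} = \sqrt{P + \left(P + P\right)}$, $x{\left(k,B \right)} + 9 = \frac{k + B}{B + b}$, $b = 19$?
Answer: $\frac{14311}{2236} + \frac{239 i \sqrt{39}}{161} \approx 6.4003 + 9.2705 i$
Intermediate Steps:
$x{\left(k,B \right)} = -9 + \frac{B + k}{19 + B}$ ($x{\left(k,B \right)} = -9 + \frac{k + B}{B + 19} = -9 + \frac{B + k}{19 + B}$)
$U{\left(P \right)} = \sqrt{3} \sqrt{P}$ ($U{\left(P \right)} = \sqrt{P + 2 P} = \sqrt{3 P} = \sqrt{3} \sqrt{P}$)
$x{\left(-4,7 \right)} + 239 \left(\frac{11}{172} + \frac{U{\left(-13 \right)}}{161}\right) = \frac{-171 - 4 - 56}{19 + 7} + 239 \left(\frac{11}{172} + \frac{\sqrt{3} \sqrt{-13}}{161}\right) = \frac{-171 - 4 - 56}{26} + 239 \left(11 \cdot \frac{1}{172} + \sqrt{3} i \sqrt{13} \cdot \frac{1}{161}\right) = \frac{1}{26} \left(-231\right) + 239 \left(\frac{11}{172} + i \sqrt{39} \cdot \frac{1}{161}\right) = - \frac{231}{26} + 239 \left(\frac{11}{172} + \frac{i \sqrt{39}}{161}\right) = - \frac{231}{26} + \left(\frac{2629}{172} + \frac{239 i \sqrt{39}}{161}\right) = \frac{14311}{2236} + \frac{239 i \sqrt{39}}{161}$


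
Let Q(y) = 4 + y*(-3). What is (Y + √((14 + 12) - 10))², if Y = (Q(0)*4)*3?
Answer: 2704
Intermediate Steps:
Q(y) = 4 - 3*y
Y = 48 (Y = ((4 - 3*0)*4)*3 = ((4 + 0)*4)*3 = (4*4)*3 = 16*3 = 48)
(Y + √((14 + 12) - 10))² = (48 + √((14 + 12) - 10))² = (48 + √(26 - 10))² = (48 + √16)² = (48 + 4)² = 52² = 2704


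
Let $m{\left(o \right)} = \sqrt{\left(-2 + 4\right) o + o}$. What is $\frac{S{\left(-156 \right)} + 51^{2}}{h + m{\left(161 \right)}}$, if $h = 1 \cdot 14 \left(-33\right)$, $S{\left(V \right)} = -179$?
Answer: $- \frac{53284}{10141} - \frac{346 \sqrt{483}}{30423} \approx -5.5043$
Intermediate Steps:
$m{\left(o \right)} = \sqrt{3} \sqrt{o}$ ($m{\left(o \right)} = \sqrt{2 o + o} = \sqrt{3 o} = \sqrt{3} \sqrt{o}$)
$h = -462$ ($h = 14 \left(-33\right) = -462$)
$\frac{S{\left(-156 \right)} + 51^{2}}{h + m{\left(161 \right)}} = \frac{-179 + 51^{2}}{-462 + \sqrt{3} \sqrt{161}} = \frac{-179 + 2601}{-462 + \sqrt{483}} = \frac{2422}{-462 + \sqrt{483}}$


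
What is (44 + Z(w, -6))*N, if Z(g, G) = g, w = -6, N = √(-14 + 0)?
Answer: 38*I*√14 ≈ 142.18*I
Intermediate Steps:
N = I*√14 (N = √(-14) = I*√14 ≈ 3.7417*I)
(44 + Z(w, -6))*N = (44 - 6)*(I*√14) = 38*(I*√14) = 38*I*√14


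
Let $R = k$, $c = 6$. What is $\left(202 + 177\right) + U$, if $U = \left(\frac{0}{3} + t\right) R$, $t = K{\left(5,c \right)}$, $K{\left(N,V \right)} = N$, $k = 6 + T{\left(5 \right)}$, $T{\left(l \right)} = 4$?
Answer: $429$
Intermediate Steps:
$k = 10$ ($k = 6 + 4 = 10$)
$t = 5$
$R = 10$
$U = 50$ ($U = \left(\frac{0}{3} + 5\right) 10 = \left(0 \cdot \frac{1}{3} + 5\right) 10 = \left(0 + 5\right) 10 = 5 \cdot 10 = 50$)
$\left(202 + 177\right) + U = \left(202 + 177\right) + 50 = 379 + 50 = 429$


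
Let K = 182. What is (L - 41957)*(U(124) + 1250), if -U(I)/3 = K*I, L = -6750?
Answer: 3236774978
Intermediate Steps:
U(I) = -546*I
(L - 41957)*(U(124) + 1250) = (-6750 - 41957)*(-546*124 + 1250) = -48707*(-67704 + 1250) = -48707*(-66454) = 3236774978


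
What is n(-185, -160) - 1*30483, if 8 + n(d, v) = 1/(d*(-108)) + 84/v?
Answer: -1218441337/39960 ≈ -30492.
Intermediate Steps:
n(d, v) = -8 + 84/v - 1/(108*d) (n(d, v) = -8 + (1/(d*(-108)) + 84/v) = -8 + (-1/108/d + 84/v) = -8 + (-1/(108*d) + 84/v) = -8 + (84/v - 1/(108*d)) = -8 + 84/v - 1/(108*d))
n(-185, -160) - 1*30483 = (-8 + 84/(-160) - 1/108/(-185)) - 1*30483 = (-8 + 84*(-1/160) - 1/108*(-1/185)) - 30483 = (-8 - 21/40 + 1/19980) - 30483 = -340657/39960 - 30483 = -1218441337/39960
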